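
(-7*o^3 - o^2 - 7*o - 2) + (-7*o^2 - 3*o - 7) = -7*o^3 - 8*o^2 - 10*o - 9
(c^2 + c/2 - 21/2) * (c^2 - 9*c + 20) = c^4 - 17*c^3/2 + 5*c^2 + 209*c/2 - 210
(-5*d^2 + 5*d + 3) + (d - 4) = -5*d^2 + 6*d - 1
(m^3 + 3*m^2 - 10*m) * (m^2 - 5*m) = m^5 - 2*m^4 - 25*m^3 + 50*m^2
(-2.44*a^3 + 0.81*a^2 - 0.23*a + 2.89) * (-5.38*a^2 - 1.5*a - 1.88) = 13.1272*a^5 - 0.6978*a^4 + 4.6096*a^3 - 16.726*a^2 - 3.9026*a - 5.4332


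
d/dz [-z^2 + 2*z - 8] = 2 - 2*z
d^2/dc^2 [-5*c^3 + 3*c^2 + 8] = 6 - 30*c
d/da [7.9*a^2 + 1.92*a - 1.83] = 15.8*a + 1.92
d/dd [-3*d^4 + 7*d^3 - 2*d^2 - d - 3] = -12*d^3 + 21*d^2 - 4*d - 1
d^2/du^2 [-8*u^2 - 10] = -16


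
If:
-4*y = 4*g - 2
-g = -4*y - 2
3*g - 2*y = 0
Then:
No Solution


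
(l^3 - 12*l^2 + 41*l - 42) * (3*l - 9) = 3*l^4 - 45*l^3 + 231*l^2 - 495*l + 378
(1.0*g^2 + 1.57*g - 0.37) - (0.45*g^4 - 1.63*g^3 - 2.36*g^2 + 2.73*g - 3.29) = -0.45*g^4 + 1.63*g^3 + 3.36*g^2 - 1.16*g + 2.92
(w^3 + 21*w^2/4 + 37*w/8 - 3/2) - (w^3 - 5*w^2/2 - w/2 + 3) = 31*w^2/4 + 41*w/8 - 9/2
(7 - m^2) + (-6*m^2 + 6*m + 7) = -7*m^2 + 6*m + 14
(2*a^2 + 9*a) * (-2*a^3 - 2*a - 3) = -4*a^5 - 18*a^4 - 4*a^3 - 24*a^2 - 27*a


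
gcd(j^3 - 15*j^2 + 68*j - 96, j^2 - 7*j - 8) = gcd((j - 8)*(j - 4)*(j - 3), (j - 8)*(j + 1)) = j - 8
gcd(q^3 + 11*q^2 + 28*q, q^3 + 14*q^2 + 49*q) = q^2 + 7*q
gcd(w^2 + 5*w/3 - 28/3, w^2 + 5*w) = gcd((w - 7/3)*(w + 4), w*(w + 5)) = 1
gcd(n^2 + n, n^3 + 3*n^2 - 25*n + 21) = 1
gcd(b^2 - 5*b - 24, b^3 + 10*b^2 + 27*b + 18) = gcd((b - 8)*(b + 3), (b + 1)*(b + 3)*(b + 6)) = b + 3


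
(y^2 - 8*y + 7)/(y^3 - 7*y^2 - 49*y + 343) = (y - 1)/(y^2 - 49)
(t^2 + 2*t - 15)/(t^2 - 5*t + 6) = (t + 5)/(t - 2)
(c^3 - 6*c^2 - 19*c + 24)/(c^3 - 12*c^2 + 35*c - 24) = (c + 3)/(c - 3)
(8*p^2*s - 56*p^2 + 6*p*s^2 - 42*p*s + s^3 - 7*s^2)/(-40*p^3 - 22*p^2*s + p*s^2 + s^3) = (7 - s)/(5*p - s)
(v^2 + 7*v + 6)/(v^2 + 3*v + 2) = (v + 6)/(v + 2)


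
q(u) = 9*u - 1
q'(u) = 9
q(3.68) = 32.12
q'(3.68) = 9.00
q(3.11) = 26.99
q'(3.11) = 9.00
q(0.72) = 5.48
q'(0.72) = 9.00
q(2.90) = 25.10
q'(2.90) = 9.00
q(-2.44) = -22.96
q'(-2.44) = 9.00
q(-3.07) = -28.63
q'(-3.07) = 9.00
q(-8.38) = -76.42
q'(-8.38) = 9.00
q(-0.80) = -8.20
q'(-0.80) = 9.00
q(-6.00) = -55.00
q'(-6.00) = 9.00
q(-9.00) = -82.00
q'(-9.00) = 9.00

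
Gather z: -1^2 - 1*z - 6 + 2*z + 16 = z + 9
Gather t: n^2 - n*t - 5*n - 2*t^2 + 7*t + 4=n^2 - 5*n - 2*t^2 + t*(7 - n) + 4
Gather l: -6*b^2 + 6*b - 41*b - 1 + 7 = -6*b^2 - 35*b + 6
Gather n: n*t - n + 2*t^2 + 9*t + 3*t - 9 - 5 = n*(t - 1) + 2*t^2 + 12*t - 14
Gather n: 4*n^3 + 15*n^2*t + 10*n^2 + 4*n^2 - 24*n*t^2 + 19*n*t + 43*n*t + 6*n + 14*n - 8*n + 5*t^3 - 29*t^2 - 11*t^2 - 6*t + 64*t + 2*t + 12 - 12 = 4*n^3 + n^2*(15*t + 14) + n*(-24*t^2 + 62*t + 12) + 5*t^3 - 40*t^2 + 60*t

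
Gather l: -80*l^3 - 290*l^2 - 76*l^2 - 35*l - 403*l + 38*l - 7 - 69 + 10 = -80*l^3 - 366*l^2 - 400*l - 66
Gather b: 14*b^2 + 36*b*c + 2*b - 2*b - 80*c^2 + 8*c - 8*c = 14*b^2 + 36*b*c - 80*c^2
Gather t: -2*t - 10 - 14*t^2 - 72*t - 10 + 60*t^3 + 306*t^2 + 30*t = 60*t^3 + 292*t^2 - 44*t - 20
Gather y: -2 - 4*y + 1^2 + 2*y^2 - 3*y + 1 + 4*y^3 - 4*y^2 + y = 4*y^3 - 2*y^2 - 6*y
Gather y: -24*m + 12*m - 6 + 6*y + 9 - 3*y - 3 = -12*m + 3*y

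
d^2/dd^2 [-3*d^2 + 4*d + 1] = -6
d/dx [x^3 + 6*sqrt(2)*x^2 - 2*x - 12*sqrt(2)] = 3*x^2 + 12*sqrt(2)*x - 2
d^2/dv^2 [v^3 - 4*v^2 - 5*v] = 6*v - 8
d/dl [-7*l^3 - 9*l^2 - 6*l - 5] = -21*l^2 - 18*l - 6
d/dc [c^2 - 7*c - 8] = 2*c - 7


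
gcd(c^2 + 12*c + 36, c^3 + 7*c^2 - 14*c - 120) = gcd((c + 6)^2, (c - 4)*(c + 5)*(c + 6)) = c + 6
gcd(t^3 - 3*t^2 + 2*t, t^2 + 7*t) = t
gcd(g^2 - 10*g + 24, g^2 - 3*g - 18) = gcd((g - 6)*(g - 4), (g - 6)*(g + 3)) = g - 6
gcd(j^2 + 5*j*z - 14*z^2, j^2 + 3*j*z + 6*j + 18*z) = 1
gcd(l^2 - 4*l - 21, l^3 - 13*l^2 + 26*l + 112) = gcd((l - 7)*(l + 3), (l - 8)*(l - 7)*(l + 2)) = l - 7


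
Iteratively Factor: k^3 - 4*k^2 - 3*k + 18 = (k - 3)*(k^2 - k - 6) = (k - 3)*(k + 2)*(k - 3)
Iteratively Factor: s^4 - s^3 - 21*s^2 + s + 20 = (s + 1)*(s^3 - 2*s^2 - 19*s + 20) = (s - 5)*(s + 1)*(s^2 + 3*s - 4) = (s - 5)*(s - 1)*(s + 1)*(s + 4)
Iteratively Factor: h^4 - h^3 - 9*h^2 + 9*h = (h)*(h^3 - h^2 - 9*h + 9) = h*(h - 1)*(h^2 - 9) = h*(h - 3)*(h - 1)*(h + 3)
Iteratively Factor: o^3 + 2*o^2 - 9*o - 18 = (o + 2)*(o^2 - 9) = (o + 2)*(o + 3)*(o - 3)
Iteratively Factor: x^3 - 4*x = (x + 2)*(x^2 - 2*x) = x*(x + 2)*(x - 2)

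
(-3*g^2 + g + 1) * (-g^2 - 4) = 3*g^4 - g^3 + 11*g^2 - 4*g - 4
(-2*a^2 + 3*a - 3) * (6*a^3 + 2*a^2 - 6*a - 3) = -12*a^5 + 14*a^4 - 18*a^2 + 9*a + 9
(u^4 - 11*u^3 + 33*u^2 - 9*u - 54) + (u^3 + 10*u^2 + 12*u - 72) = u^4 - 10*u^3 + 43*u^2 + 3*u - 126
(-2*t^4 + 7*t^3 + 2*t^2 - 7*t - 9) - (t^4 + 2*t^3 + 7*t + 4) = -3*t^4 + 5*t^3 + 2*t^2 - 14*t - 13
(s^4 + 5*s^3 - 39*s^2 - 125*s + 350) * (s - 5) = s^5 - 64*s^3 + 70*s^2 + 975*s - 1750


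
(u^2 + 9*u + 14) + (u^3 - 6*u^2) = u^3 - 5*u^2 + 9*u + 14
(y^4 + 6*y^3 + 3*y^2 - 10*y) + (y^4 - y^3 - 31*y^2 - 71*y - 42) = 2*y^4 + 5*y^3 - 28*y^2 - 81*y - 42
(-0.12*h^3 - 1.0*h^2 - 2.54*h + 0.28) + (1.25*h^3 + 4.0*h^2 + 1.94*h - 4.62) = 1.13*h^3 + 3.0*h^2 - 0.6*h - 4.34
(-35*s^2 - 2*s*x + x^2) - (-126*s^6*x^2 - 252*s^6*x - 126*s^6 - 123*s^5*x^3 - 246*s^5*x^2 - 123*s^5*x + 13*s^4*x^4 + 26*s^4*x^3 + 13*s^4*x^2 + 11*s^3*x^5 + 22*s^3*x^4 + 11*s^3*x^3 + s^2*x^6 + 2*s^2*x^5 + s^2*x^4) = 126*s^6*x^2 + 252*s^6*x + 126*s^6 + 123*s^5*x^3 + 246*s^5*x^2 + 123*s^5*x - 13*s^4*x^4 - 26*s^4*x^3 - 13*s^4*x^2 - 11*s^3*x^5 - 22*s^3*x^4 - 11*s^3*x^3 - s^2*x^6 - 2*s^2*x^5 - s^2*x^4 - 35*s^2 - 2*s*x + x^2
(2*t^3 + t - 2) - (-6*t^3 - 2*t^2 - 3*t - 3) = 8*t^3 + 2*t^2 + 4*t + 1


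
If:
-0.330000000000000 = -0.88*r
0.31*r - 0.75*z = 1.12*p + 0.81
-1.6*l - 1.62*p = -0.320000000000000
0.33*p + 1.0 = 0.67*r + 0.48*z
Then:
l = 1.35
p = -1.14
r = 0.38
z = 0.78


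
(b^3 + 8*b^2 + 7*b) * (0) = 0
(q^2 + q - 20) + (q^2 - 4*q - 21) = 2*q^2 - 3*q - 41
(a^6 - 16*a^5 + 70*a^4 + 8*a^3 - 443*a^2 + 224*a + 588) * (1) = a^6 - 16*a^5 + 70*a^4 + 8*a^3 - 443*a^2 + 224*a + 588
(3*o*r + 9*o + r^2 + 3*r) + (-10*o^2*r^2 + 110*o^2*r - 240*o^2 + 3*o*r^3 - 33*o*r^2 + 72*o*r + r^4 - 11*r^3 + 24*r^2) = -10*o^2*r^2 + 110*o^2*r - 240*o^2 + 3*o*r^3 - 33*o*r^2 + 75*o*r + 9*o + r^4 - 11*r^3 + 25*r^2 + 3*r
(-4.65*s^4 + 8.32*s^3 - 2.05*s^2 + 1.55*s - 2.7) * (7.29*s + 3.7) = -33.8985*s^5 + 43.4478*s^4 + 15.8395*s^3 + 3.7145*s^2 - 13.948*s - 9.99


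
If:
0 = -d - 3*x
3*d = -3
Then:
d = -1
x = 1/3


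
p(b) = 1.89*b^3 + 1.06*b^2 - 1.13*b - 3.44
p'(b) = 5.67*b^2 + 2.12*b - 1.13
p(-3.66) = -77.77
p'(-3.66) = 67.06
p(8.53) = 1237.08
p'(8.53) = 429.51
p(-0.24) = -3.13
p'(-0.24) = -1.31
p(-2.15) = -14.89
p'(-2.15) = 20.52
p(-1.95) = -11.22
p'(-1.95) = 16.30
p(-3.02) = -42.42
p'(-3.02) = 44.18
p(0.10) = -3.54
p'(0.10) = -0.86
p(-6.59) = -490.86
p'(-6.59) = 231.14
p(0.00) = -3.44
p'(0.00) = -1.13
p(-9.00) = -1285.22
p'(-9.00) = 439.06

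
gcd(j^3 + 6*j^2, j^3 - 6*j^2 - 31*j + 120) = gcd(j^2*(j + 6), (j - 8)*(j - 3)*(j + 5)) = 1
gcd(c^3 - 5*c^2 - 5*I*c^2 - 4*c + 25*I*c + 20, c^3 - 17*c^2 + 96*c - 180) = c - 5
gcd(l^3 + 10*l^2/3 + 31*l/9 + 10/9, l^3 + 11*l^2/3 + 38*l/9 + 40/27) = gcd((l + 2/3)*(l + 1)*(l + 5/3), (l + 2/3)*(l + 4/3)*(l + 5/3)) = l^2 + 7*l/3 + 10/9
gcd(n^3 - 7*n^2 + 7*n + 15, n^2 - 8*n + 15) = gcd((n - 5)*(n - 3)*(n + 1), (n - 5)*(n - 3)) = n^2 - 8*n + 15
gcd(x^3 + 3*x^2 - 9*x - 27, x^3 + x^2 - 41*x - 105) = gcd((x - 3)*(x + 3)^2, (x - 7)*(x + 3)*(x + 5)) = x + 3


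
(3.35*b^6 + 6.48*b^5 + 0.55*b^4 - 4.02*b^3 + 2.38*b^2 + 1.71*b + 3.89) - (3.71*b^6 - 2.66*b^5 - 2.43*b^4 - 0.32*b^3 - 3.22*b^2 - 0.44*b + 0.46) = -0.36*b^6 + 9.14*b^5 + 2.98*b^4 - 3.7*b^3 + 5.6*b^2 + 2.15*b + 3.43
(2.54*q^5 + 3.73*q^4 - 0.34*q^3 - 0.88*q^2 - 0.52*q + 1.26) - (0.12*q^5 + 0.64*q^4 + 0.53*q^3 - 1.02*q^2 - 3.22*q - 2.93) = 2.42*q^5 + 3.09*q^4 - 0.87*q^3 + 0.14*q^2 + 2.7*q + 4.19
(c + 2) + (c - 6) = 2*c - 4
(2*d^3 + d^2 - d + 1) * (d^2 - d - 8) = 2*d^5 - d^4 - 18*d^3 - 6*d^2 + 7*d - 8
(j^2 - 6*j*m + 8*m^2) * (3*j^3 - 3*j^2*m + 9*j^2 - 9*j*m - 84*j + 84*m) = 3*j^5 - 21*j^4*m + 9*j^4 + 42*j^3*m^2 - 63*j^3*m - 84*j^3 - 24*j^2*m^3 + 126*j^2*m^2 + 588*j^2*m - 72*j*m^3 - 1176*j*m^2 + 672*m^3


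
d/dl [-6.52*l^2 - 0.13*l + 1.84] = -13.04*l - 0.13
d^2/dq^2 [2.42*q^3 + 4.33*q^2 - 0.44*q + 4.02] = 14.52*q + 8.66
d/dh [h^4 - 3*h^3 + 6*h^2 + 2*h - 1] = 4*h^3 - 9*h^2 + 12*h + 2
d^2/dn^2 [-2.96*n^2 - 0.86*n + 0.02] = -5.92000000000000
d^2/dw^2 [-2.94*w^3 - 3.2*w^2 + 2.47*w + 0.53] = -17.64*w - 6.4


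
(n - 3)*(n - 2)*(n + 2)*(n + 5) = n^4 + 2*n^3 - 19*n^2 - 8*n + 60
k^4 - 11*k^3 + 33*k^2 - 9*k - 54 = (k - 6)*(k - 3)^2*(k + 1)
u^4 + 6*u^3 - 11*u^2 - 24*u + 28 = (u - 2)*(u - 1)*(u + 2)*(u + 7)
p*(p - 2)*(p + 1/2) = p^3 - 3*p^2/2 - p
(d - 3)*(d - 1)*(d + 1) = d^3 - 3*d^2 - d + 3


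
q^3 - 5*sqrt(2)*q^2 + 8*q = q*(q - 4*sqrt(2))*(q - sqrt(2))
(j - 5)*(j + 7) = j^2 + 2*j - 35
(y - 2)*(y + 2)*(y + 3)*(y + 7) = y^4 + 10*y^3 + 17*y^2 - 40*y - 84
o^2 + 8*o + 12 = (o + 2)*(o + 6)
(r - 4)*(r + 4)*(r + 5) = r^3 + 5*r^2 - 16*r - 80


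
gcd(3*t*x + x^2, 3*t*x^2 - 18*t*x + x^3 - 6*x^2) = 3*t*x + x^2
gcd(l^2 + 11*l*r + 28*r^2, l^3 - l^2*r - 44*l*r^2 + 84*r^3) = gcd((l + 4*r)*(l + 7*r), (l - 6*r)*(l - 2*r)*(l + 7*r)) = l + 7*r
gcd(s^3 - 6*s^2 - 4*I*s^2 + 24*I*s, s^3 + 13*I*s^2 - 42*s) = s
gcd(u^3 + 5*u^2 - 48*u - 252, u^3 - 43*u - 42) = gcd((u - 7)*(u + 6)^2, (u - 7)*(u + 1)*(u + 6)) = u^2 - u - 42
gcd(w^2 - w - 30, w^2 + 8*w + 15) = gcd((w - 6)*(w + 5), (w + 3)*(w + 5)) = w + 5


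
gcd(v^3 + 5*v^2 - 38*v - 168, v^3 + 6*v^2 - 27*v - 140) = v^2 + 11*v + 28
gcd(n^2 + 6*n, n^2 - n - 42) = n + 6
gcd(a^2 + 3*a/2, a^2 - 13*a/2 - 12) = a + 3/2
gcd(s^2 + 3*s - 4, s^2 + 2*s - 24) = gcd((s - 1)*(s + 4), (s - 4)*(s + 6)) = 1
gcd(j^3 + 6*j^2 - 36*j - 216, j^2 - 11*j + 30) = j - 6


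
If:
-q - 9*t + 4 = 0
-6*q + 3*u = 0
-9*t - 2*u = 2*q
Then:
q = -4/5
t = 8/15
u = -8/5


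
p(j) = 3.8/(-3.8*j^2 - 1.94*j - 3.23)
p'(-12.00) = -0.00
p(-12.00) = -0.01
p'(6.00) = 0.01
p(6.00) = -0.03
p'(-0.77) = -0.93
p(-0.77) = -0.95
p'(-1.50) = -0.46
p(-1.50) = -0.43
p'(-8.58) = -0.00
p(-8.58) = -0.01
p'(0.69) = 0.67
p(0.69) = -0.60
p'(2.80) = 0.06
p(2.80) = -0.10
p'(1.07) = 0.41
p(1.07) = -0.39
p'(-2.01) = -0.24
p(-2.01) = -0.26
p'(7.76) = 0.00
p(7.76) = -0.02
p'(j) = 3.8*(7.6*j + 1.94)/(-3.8*j^2 - 1.94*j - 3.23)^2 = (28.88*j + 7.372)/(3.8*j^2 + 1.94*j + 3.23)^2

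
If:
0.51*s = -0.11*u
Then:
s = -0.215686274509804*u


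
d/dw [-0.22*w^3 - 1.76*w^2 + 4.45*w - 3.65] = -0.66*w^2 - 3.52*w + 4.45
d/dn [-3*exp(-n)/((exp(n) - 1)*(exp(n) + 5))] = 3*(3*exp(2*n) + 8*exp(n) - 5)*exp(-n)/(exp(4*n) + 8*exp(3*n) + 6*exp(2*n) - 40*exp(n) + 25)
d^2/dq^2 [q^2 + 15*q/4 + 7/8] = 2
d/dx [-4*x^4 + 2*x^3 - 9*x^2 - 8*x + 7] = -16*x^3 + 6*x^2 - 18*x - 8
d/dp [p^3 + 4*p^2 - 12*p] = 3*p^2 + 8*p - 12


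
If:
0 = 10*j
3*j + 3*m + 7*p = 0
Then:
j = 0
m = -7*p/3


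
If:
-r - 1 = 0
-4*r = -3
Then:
No Solution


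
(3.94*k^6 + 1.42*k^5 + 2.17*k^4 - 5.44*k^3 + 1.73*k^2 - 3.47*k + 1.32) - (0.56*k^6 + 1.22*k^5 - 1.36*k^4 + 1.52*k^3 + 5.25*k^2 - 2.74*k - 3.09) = 3.38*k^6 + 0.2*k^5 + 3.53*k^4 - 6.96*k^3 - 3.52*k^2 - 0.73*k + 4.41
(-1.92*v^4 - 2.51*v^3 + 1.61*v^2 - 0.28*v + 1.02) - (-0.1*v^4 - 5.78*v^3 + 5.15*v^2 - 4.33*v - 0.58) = -1.82*v^4 + 3.27*v^3 - 3.54*v^2 + 4.05*v + 1.6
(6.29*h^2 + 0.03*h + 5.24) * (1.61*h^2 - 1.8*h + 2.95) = 10.1269*h^4 - 11.2737*h^3 + 26.9379*h^2 - 9.3435*h + 15.458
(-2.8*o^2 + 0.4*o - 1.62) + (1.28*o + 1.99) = -2.8*o^2 + 1.68*o + 0.37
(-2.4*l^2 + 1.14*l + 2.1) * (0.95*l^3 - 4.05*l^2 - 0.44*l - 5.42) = -2.28*l^5 + 10.803*l^4 - 1.566*l^3 + 4.0014*l^2 - 7.1028*l - 11.382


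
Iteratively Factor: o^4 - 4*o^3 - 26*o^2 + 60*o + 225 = (o + 3)*(o^3 - 7*o^2 - 5*o + 75) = (o + 3)^2*(o^2 - 10*o + 25) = (o - 5)*(o + 3)^2*(o - 5)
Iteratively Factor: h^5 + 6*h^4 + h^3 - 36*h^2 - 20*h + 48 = (h + 4)*(h^4 + 2*h^3 - 7*h^2 - 8*h + 12) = (h - 2)*(h + 4)*(h^3 + 4*h^2 + h - 6) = (h - 2)*(h - 1)*(h + 4)*(h^2 + 5*h + 6) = (h - 2)*(h - 1)*(h + 2)*(h + 4)*(h + 3)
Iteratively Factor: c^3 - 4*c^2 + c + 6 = (c - 3)*(c^2 - c - 2) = (c - 3)*(c - 2)*(c + 1)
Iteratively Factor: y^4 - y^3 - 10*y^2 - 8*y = (y + 2)*(y^3 - 3*y^2 - 4*y) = (y - 4)*(y + 2)*(y^2 + y) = (y - 4)*(y + 1)*(y + 2)*(y)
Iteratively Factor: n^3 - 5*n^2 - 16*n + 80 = (n - 5)*(n^2 - 16) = (n - 5)*(n - 4)*(n + 4)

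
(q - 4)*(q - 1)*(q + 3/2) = q^3 - 7*q^2/2 - 7*q/2 + 6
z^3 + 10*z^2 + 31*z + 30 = (z + 2)*(z + 3)*(z + 5)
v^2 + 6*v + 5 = (v + 1)*(v + 5)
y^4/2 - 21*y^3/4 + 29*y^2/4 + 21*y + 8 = (y/2 + 1/2)*(y - 8)*(y - 4)*(y + 1/2)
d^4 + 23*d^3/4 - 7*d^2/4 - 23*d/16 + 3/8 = (d - 1/2)*(d - 1/4)*(d + 1/2)*(d + 6)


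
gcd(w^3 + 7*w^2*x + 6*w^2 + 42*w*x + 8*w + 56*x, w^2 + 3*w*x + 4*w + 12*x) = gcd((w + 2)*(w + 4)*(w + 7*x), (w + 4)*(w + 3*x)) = w + 4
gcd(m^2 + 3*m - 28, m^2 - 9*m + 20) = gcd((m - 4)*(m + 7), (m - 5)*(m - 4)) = m - 4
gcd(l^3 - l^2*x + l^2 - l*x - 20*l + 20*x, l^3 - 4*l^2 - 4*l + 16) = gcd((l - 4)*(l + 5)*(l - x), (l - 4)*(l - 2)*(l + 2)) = l - 4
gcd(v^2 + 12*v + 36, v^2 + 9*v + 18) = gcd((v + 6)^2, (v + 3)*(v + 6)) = v + 6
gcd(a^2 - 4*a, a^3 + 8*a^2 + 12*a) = a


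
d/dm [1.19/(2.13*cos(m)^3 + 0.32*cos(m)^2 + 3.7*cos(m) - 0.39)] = (7.6041*cos(m)^2 + 0.7616*cos(m) + 4.403)*sin(m)/(2.13*cos(m)^3 + 0.32*cos(m)^2 + 3.7*cos(m) - 0.39)^2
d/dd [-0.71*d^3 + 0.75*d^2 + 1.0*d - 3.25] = -2.13*d^2 + 1.5*d + 1.0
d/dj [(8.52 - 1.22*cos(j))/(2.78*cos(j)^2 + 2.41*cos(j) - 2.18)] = (-3.3916*cos(j)^2 + 47.3712*cos(j) + 17.8736)*sin(j)/(7.7284*cos(j)^4 + 13.3996*cos(j)^3 - 6.3127*cos(j)^2 - 10.5076*cos(j) + 4.7524)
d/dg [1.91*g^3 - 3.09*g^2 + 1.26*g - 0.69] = 5.73*g^2 - 6.18*g + 1.26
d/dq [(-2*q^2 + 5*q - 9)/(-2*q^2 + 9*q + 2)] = (-8*q^2 - 44*q + 91)/(4*q^4 - 36*q^3 + 73*q^2 + 36*q + 4)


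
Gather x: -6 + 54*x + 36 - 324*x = 30 - 270*x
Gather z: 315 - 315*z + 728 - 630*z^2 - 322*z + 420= -630*z^2 - 637*z + 1463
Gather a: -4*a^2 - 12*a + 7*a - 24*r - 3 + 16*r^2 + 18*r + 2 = -4*a^2 - 5*a + 16*r^2 - 6*r - 1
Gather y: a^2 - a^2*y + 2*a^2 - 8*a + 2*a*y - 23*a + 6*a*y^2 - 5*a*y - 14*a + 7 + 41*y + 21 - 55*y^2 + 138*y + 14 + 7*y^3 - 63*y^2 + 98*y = 3*a^2 - 45*a + 7*y^3 + y^2*(6*a - 118) + y*(-a^2 - 3*a + 277) + 42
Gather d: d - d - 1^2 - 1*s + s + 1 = 0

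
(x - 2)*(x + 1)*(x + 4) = x^3 + 3*x^2 - 6*x - 8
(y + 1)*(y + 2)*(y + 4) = y^3 + 7*y^2 + 14*y + 8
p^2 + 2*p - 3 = (p - 1)*(p + 3)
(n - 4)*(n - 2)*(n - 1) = n^3 - 7*n^2 + 14*n - 8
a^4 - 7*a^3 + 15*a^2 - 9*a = a*(a - 3)^2*(a - 1)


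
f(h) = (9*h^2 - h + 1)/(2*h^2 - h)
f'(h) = (1 - 4*h)*(9*h^2 - h + 1)/(2*h^2 - h)^2 + (18*h - 1)/(2*h^2 - h)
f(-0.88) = 3.64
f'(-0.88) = -0.15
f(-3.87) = 4.13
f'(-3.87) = -0.08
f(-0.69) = 3.64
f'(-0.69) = 0.16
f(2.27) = 5.61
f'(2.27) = -0.68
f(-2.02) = 3.90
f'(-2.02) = -0.19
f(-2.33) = 3.96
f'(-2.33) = -0.16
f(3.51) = 5.13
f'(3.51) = -0.22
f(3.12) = 5.23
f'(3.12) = -0.30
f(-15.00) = 4.39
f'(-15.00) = -0.00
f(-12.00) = 4.36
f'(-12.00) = -0.01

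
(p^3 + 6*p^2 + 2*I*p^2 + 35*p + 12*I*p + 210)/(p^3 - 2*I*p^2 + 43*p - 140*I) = (p + 6)/(p - 4*I)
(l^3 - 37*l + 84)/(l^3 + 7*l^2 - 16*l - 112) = (l - 3)/(l + 4)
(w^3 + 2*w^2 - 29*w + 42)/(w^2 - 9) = (w^2 + 5*w - 14)/(w + 3)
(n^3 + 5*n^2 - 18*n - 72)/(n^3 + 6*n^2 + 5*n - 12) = (n^2 + 2*n - 24)/(n^2 + 3*n - 4)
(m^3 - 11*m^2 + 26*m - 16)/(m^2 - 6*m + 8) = (m^2 - 9*m + 8)/(m - 4)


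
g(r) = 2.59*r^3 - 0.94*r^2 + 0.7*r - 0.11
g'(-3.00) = 76.27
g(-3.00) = -80.60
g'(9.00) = 613.15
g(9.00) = 1818.16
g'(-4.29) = 151.77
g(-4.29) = -224.90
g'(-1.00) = 10.35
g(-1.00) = -4.34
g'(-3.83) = 121.88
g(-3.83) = -162.09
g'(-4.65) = 177.45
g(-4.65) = -284.10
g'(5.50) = 225.40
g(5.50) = 406.22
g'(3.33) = 80.60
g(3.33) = 87.44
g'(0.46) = 1.48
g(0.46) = 0.27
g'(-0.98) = 10.00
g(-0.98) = -4.14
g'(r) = 7.77*r^2 - 1.88*r + 0.7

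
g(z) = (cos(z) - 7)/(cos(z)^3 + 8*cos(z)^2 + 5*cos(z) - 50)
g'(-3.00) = -0.00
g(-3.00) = 0.17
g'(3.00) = 0.01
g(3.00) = 0.17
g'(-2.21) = -0.02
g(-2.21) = 0.15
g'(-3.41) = 0.01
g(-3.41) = 0.16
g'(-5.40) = -0.03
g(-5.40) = 0.15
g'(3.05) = 0.00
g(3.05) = 0.17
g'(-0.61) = 0.03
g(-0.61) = 0.15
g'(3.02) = 0.01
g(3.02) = 0.17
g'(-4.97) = -0.01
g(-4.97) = 0.14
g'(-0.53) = 0.03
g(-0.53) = 0.16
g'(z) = (cos(z) - 7)*(3*sin(z)*cos(z)^2 + 16*sin(z)*cos(z) + 5*sin(z))/(cos(z)^3 + 8*cos(z)^2 + 5*cos(z) - 50)^2 - sin(z)/(cos(z)^3 + 8*cos(z)^2 + 5*cos(z) - 50) = (-23*cos(z) + cos(2*z) + 4)*sin(z)/((cos(z) - 2)^2*(cos(z) + 5)^3)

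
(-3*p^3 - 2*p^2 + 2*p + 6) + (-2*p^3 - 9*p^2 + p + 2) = -5*p^3 - 11*p^2 + 3*p + 8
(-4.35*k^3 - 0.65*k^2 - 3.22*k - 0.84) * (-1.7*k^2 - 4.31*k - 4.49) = 7.395*k^5 + 19.8535*k^4 + 27.807*k^3 + 18.2247*k^2 + 18.0782*k + 3.7716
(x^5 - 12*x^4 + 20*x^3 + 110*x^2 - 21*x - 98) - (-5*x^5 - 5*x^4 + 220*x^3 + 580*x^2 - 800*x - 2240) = 6*x^5 - 7*x^4 - 200*x^3 - 470*x^2 + 779*x + 2142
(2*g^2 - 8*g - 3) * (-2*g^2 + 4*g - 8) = -4*g^4 + 24*g^3 - 42*g^2 + 52*g + 24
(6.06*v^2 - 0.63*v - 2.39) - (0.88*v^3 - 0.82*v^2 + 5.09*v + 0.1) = -0.88*v^3 + 6.88*v^2 - 5.72*v - 2.49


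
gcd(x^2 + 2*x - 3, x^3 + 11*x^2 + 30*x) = 1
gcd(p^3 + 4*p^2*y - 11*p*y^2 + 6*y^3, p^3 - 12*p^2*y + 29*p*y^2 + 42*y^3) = 1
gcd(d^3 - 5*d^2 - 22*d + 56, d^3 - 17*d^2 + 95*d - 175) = d - 7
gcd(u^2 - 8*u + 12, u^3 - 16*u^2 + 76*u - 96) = u^2 - 8*u + 12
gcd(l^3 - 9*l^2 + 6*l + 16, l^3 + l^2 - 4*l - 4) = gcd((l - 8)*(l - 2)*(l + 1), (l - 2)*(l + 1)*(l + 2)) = l^2 - l - 2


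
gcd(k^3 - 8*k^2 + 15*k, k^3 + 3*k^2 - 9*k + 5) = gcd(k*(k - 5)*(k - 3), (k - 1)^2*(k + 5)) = 1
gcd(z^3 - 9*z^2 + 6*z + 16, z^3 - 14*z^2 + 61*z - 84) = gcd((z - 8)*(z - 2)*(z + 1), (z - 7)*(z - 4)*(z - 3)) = 1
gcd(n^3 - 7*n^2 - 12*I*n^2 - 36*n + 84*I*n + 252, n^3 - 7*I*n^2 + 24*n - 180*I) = n^2 - 12*I*n - 36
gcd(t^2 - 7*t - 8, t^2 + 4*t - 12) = 1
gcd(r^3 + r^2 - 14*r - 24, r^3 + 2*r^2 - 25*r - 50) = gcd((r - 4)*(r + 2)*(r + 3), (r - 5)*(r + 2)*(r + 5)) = r + 2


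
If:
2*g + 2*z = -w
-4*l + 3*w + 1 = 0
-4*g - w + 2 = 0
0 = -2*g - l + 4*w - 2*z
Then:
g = 33/68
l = 5/17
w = 1/17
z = -35/68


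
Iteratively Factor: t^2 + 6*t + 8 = (t + 2)*(t + 4)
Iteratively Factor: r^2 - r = (r - 1)*(r)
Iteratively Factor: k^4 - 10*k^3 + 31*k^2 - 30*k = (k - 2)*(k^3 - 8*k^2 + 15*k) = k*(k - 2)*(k^2 - 8*k + 15) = k*(k - 3)*(k - 2)*(k - 5)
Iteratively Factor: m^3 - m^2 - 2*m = (m)*(m^2 - m - 2) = m*(m + 1)*(m - 2)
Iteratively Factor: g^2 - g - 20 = (g + 4)*(g - 5)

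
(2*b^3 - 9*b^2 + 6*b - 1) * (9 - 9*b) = -18*b^4 + 99*b^3 - 135*b^2 + 63*b - 9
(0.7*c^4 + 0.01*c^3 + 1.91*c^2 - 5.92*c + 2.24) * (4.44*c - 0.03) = 3.108*c^5 + 0.0234*c^4 + 8.4801*c^3 - 26.3421*c^2 + 10.1232*c - 0.0672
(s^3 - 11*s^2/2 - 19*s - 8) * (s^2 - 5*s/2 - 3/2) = s^5 - 8*s^4 - 27*s^3/4 + 191*s^2/4 + 97*s/2 + 12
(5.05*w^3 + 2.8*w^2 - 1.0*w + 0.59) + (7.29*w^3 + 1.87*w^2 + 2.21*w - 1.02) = 12.34*w^3 + 4.67*w^2 + 1.21*w - 0.43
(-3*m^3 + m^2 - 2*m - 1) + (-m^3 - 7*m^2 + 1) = -4*m^3 - 6*m^2 - 2*m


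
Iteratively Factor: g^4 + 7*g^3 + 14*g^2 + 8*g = (g + 1)*(g^3 + 6*g^2 + 8*g) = (g + 1)*(g + 2)*(g^2 + 4*g) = g*(g + 1)*(g + 2)*(g + 4)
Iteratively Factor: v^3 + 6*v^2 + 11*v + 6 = (v + 1)*(v^2 + 5*v + 6) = (v + 1)*(v + 3)*(v + 2)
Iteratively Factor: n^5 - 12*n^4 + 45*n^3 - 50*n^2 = (n)*(n^4 - 12*n^3 + 45*n^2 - 50*n) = n*(n - 5)*(n^3 - 7*n^2 + 10*n) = n^2*(n - 5)*(n^2 - 7*n + 10) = n^2*(n - 5)*(n - 2)*(n - 5)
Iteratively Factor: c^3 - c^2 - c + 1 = (c - 1)*(c^2 - 1) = (c - 1)*(c + 1)*(c - 1)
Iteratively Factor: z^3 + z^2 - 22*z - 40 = (z + 2)*(z^2 - z - 20) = (z - 5)*(z + 2)*(z + 4)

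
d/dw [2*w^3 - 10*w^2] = 2*w*(3*w - 10)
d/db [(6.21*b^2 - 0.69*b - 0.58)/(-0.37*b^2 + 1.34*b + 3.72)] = (8.0661*b^2 + 45.7732*b - 1.7896)/(0.1369*b^4 - 0.9916*b^3 - 0.9572*b^2 + 9.9696*b + 13.8384)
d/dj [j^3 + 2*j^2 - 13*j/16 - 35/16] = 3*j^2 + 4*j - 13/16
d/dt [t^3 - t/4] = 3*t^2 - 1/4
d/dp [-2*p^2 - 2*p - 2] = -4*p - 2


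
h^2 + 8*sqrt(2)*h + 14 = (h + sqrt(2))*(h + 7*sqrt(2))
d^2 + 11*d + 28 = (d + 4)*(d + 7)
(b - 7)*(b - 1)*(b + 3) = b^3 - 5*b^2 - 17*b + 21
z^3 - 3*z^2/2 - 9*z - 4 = (z - 4)*(z + 1/2)*(z + 2)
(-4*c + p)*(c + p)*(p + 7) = -4*c^2*p - 28*c^2 - 3*c*p^2 - 21*c*p + p^3 + 7*p^2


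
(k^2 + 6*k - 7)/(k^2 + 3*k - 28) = (k - 1)/(k - 4)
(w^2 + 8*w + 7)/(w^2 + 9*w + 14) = (w + 1)/(w + 2)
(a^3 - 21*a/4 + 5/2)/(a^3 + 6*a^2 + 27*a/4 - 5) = (a - 2)/(a + 4)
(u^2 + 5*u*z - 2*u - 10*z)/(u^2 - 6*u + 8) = (u + 5*z)/(u - 4)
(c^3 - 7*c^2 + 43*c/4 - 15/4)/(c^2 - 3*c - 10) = (c^2 - 2*c + 3/4)/(c + 2)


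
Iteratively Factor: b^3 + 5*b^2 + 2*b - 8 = (b - 1)*(b^2 + 6*b + 8) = (b - 1)*(b + 2)*(b + 4)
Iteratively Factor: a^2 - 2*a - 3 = (a - 3)*(a + 1)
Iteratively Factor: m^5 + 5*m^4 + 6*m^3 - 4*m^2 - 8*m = (m + 2)*(m^4 + 3*m^3 - 4*m) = (m + 2)^2*(m^3 + m^2 - 2*m) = (m - 1)*(m + 2)^2*(m^2 + 2*m) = m*(m - 1)*(m + 2)^2*(m + 2)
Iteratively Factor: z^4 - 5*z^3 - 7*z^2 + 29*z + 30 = (z + 2)*(z^3 - 7*z^2 + 7*z + 15) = (z - 3)*(z + 2)*(z^2 - 4*z - 5) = (z - 3)*(z + 1)*(z + 2)*(z - 5)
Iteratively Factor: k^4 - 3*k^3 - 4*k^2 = (k + 1)*(k^3 - 4*k^2) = (k - 4)*(k + 1)*(k^2) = k*(k - 4)*(k + 1)*(k)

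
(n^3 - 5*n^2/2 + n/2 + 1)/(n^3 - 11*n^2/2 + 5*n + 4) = (n - 1)/(n - 4)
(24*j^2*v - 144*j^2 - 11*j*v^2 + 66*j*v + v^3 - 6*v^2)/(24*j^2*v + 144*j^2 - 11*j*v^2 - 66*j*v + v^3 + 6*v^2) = (v - 6)/(v + 6)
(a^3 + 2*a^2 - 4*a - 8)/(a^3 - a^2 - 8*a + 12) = (a^2 + 4*a + 4)/(a^2 + a - 6)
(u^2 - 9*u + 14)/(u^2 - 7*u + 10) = (u - 7)/(u - 5)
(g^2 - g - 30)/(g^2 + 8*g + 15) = (g - 6)/(g + 3)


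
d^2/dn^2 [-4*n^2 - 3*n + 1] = -8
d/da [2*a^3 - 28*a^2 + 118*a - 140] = 6*a^2 - 56*a + 118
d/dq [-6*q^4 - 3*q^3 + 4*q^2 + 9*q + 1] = -24*q^3 - 9*q^2 + 8*q + 9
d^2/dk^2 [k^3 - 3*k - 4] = 6*k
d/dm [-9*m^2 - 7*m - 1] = -18*m - 7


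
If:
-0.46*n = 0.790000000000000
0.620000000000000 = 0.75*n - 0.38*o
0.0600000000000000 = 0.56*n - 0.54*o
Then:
No Solution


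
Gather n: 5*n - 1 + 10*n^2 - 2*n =10*n^2 + 3*n - 1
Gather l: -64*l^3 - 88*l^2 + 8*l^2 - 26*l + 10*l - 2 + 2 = -64*l^3 - 80*l^2 - 16*l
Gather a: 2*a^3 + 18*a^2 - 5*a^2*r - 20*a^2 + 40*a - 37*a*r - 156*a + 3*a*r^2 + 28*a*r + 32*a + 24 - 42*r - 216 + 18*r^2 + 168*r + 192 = 2*a^3 + a^2*(-5*r - 2) + a*(3*r^2 - 9*r - 84) + 18*r^2 + 126*r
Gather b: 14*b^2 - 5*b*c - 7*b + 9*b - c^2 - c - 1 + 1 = 14*b^2 + b*(2 - 5*c) - c^2 - c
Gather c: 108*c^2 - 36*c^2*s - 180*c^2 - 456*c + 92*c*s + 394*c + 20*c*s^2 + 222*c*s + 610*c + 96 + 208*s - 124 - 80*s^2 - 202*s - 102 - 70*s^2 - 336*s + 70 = c^2*(-36*s - 72) + c*(20*s^2 + 314*s + 548) - 150*s^2 - 330*s - 60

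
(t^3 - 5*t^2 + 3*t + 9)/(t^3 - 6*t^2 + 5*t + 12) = (t - 3)/(t - 4)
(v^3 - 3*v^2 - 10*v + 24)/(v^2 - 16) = (v^2 + v - 6)/(v + 4)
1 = 1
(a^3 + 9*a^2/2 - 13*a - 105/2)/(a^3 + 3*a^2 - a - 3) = (2*a^2 + 3*a - 35)/(2*(a^2 - 1))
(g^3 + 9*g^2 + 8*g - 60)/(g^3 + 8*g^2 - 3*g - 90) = (g - 2)/(g - 3)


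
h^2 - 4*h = h*(h - 4)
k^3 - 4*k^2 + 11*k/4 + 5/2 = (k - 5/2)*(k - 2)*(k + 1/2)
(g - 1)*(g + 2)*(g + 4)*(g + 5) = g^4 + 10*g^3 + 27*g^2 + 2*g - 40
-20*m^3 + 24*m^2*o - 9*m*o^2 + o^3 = (-5*m + o)*(-2*m + o)^2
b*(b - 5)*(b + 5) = b^3 - 25*b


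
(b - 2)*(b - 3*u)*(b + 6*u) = b^3 + 3*b^2*u - 2*b^2 - 18*b*u^2 - 6*b*u + 36*u^2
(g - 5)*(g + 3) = g^2 - 2*g - 15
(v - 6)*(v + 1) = v^2 - 5*v - 6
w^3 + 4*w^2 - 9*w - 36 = (w - 3)*(w + 3)*(w + 4)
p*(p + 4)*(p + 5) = p^3 + 9*p^2 + 20*p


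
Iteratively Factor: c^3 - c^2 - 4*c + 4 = (c + 2)*(c^2 - 3*c + 2) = (c - 2)*(c + 2)*(c - 1)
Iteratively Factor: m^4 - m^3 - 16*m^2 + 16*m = (m + 4)*(m^3 - 5*m^2 + 4*m) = m*(m + 4)*(m^2 - 5*m + 4) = m*(m - 1)*(m + 4)*(m - 4)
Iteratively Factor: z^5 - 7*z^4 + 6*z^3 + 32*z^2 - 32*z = (z - 1)*(z^4 - 6*z^3 + 32*z) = (z - 1)*(z + 2)*(z^3 - 8*z^2 + 16*z) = (z - 4)*(z - 1)*(z + 2)*(z^2 - 4*z) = (z - 4)^2*(z - 1)*(z + 2)*(z)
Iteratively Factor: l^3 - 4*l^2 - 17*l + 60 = (l - 5)*(l^2 + l - 12) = (l - 5)*(l - 3)*(l + 4)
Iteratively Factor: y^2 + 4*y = (y + 4)*(y)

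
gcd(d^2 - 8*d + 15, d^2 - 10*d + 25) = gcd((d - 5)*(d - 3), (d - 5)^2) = d - 5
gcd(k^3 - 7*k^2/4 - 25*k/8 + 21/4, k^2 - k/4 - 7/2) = k^2 - k/4 - 7/2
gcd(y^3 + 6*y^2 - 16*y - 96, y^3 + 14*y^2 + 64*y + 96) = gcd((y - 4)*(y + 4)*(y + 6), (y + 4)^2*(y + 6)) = y^2 + 10*y + 24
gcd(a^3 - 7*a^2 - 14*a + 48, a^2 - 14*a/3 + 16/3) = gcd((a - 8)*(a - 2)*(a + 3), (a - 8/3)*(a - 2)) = a - 2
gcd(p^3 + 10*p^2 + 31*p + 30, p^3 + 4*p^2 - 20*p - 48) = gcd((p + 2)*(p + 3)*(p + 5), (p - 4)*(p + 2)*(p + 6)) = p + 2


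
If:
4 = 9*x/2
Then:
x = 8/9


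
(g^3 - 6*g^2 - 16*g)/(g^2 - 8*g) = g + 2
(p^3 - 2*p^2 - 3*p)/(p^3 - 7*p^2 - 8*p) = (p - 3)/(p - 8)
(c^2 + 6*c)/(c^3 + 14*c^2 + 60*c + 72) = c/(c^2 + 8*c + 12)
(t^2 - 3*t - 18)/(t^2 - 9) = (t - 6)/(t - 3)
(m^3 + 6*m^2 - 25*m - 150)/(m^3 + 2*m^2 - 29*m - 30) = (m + 5)/(m + 1)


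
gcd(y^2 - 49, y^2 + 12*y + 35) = y + 7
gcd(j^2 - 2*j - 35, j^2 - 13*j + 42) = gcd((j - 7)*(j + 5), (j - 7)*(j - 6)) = j - 7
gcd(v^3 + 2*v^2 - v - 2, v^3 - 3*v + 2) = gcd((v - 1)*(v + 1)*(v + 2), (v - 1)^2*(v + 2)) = v^2 + v - 2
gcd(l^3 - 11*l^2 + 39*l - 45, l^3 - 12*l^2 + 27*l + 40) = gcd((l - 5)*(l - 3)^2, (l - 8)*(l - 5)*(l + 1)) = l - 5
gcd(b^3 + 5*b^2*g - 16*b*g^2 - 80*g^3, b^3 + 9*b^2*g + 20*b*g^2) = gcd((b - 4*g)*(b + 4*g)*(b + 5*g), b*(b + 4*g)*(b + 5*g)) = b^2 + 9*b*g + 20*g^2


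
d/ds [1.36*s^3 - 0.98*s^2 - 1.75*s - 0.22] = 4.08*s^2 - 1.96*s - 1.75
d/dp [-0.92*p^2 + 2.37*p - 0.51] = 2.37 - 1.84*p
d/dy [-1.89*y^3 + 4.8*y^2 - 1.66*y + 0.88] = -5.67*y^2 + 9.6*y - 1.66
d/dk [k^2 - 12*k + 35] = 2*k - 12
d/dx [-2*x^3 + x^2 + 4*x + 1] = -6*x^2 + 2*x + 4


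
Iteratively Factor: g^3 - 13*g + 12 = (g - 1)*(g^2 + g - 12) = (g - 3)*(g - 1)*(g + 4)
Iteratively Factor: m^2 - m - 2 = (m - 2)*(m + 1)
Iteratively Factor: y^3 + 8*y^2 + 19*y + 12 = (y + 3)*(y^2 + 5*y + 4) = (y + 3)*(y + 4)*(y + 1)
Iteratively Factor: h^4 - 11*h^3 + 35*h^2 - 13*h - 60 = (h - 3)*(h^3 - 8*h^2 + 11*h + 20) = (h - 3)*(h + 1)*(h^2 - 9*h + 20) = (h - 5)*(h - 3)*(h + 1)*(h - 4)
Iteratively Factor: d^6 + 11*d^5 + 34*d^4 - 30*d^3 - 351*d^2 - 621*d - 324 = (d + 4)*(d^5 + 7*d^4 + 6*d^3 - 54*d^2 - 135*d - 81) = (d - 3)*(d + 4)*(d^4 + 10*d^3 + 36*d^2 + 54*d + 27) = (d - 3)*(d + 3)*(d + 4)*(d^3 + 7*d^2 + 15*d + 9) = (d - 3)*(d + 1)*(d + 3)*(d + 4)*(d^2 + 6*d + 9) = (d - 3)*(d + 1)*(d + 3)^2*(d + 4)*(d + 3)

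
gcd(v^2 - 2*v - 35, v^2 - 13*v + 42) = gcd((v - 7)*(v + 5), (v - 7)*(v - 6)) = v - 7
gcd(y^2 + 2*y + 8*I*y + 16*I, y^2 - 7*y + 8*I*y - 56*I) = y + 8*I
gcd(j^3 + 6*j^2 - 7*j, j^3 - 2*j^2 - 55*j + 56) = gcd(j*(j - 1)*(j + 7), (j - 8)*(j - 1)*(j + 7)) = j^2 + 6*j - 7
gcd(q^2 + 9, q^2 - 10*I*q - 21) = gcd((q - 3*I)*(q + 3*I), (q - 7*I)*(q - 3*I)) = q - 3*I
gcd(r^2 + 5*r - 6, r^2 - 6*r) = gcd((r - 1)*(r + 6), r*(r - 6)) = 1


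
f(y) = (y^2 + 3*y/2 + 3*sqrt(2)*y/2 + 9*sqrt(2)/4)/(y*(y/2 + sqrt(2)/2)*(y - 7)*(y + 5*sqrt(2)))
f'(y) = (2*y + 3/2 + 3*sqrt(2)/2)/(y*(y/2 + sqrt(2)/2)*(y - 7)*(y + 5*sqrt(2))) - (y^2 + 3*y/2 + 3*sqrt(2)*y/2 + 9*sqrt(2)/4)/(y*(y/2 + sqrt(2)/2)*(y - 7)*(y + 5*sqrt(2))^2) - (y^2 + 3*y/2 + 3*sqrt(2)*y/2 + 9*sqrt(2)/4)/(y*(y/2 + sqrt(2)/2)*(y - 7)^2*(y + 5*sqrt(2))) - (y^2 + 3*y/2 + 3*sqrt(2)*y/2 + 9*sqrt(2)/4)/(2*y*(y/2 + sqrt(2)/2)^2*(y - 7)*(y + 5*sqrt(2))) - (y^2 + 3*y/2 + 3*sqrt(2)*y/2 + 9*sqrt(2)/4)/(y^2*(y/2 + sqrt(2)/2)*(y - 7)*(y + 5*sqrt(2))) = (-8*y^5 - 42*sqrt(2)*y^4 + 10*y^4 - 60*y^3 - 24*sqrt(2)*y^3 - 160*y^2 + 381*sqrt(2)*y^2 - 180*sqrt(2)*y + 1512*y + 630*sqrt(2))/(2*y^2*(y^6 - 14*y^5 + 12*sqrt(2)*y^5 - 168*sqrt(2)*y^4 + 141*y^4 - 1288*y^3 + 708*sqrt(2)*y^3 - 1680*sqrt(2)*y^2 + 4608*y^2 - 1400*y + 5880*sqrt(2)*y + 4900))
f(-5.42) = -0.06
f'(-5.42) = 0.04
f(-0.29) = 0.27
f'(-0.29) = 1.08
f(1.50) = -0.11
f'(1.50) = 0.04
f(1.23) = -0.12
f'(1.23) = 0.06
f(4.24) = -0.10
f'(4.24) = -0.02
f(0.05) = -1.86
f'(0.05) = 36.36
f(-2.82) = -0.01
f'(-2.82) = 0.01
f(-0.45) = 0.16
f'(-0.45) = 0.45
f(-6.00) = -0.09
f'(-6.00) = 0.09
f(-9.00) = 0.05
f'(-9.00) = 0.03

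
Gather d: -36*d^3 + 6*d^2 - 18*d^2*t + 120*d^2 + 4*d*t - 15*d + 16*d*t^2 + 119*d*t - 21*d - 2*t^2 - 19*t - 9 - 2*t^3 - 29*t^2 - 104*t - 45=-36*d^3 + d^2*(126 - 18*t) + d*(16*t^2 + 123*t - 36) - 2*t^3 - 31*t^2 - 123*t - 54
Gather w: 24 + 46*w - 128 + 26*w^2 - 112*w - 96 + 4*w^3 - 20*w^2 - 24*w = 4*w^3 + 6*w^2 - 90*w - 200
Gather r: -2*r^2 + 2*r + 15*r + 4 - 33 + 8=-2*r^2 + 17*r - 21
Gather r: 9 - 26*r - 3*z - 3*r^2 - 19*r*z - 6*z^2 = -3*r^2 + r*(-19*z - 26) - 6*z^2 - 3*z + 9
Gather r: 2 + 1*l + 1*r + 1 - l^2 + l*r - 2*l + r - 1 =-l^2 - l + r*(l + 2) + 2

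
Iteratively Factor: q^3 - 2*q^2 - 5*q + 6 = (q + 2)*(q^2 - 4*q + 3) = (q - 1)*(q + 2)*(q - 3)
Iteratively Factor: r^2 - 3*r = (r - 3)*(r)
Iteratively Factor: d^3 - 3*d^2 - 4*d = (d - 4)*(d^2 + d) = (d - 4)*(d + 1)*(d)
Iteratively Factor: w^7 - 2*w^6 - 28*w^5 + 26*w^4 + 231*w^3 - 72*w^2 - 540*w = (w + 3)*(w^6 - 5*w^5 - 13*w^4 + 65*w^3 + 36*w^2 - 180*w) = (w + 3)^2*(w^5 - 8*w^4 + 11*w^3 + 32*w^2 - 60*w) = (w - 3)*(w + 3)^2*(w^4 - 5*w^3 - 4*w^2 + 20*w) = (w - 3)*(w - 2)*(w + 3)^2*(w^3 - 3*w^2 - 10*w) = (w - 5)*(w - 3)*(w - 2)*(w + 3)^2*(w^2 + 2*w) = (w - 5)*(w - 3)*(w - 2)*(w + 2)*(w + 3)^2*(w)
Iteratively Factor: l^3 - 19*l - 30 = (l - 5)*(l^2 + 5*l + 6) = (l - 5)*(l + 3)*(l + 2)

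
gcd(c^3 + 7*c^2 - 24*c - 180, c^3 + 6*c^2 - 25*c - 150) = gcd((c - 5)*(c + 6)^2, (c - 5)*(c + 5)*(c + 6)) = c^2 + c - 30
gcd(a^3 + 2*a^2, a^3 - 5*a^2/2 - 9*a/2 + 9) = a + 2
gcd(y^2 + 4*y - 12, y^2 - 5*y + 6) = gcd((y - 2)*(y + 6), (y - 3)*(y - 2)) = y - 2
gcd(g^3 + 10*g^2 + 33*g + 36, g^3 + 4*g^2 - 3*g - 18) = g^2 + 6*g + 9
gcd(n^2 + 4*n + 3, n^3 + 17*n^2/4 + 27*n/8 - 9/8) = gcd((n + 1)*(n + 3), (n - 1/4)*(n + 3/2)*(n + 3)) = n + 3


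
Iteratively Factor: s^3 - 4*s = (s + 2)*(s^2 - 2*s) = s*(s + 2)*(s - 2)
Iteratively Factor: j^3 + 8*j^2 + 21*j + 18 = (j + 2)*(j^2 + 6*j + 9) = (j + 2)*(j + 3)*(j + 3)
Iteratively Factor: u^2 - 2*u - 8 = (u - 4)*(u + 2)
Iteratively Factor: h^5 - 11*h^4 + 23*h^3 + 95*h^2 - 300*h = (h + 3)*(h^4 - 14*h^3 + 65*h^2 - 100*h) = (h - 5)*(h + 3)*(h^3 - 9*h^2 + 20*h) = h*(h - 5)*(h + 3)*(h^2 - 9*h + 20) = h*(h - 5)^2*(h + 3)*(h - 4)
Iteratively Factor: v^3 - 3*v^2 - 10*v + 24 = (v + 3)*(v^2 - 6*v + 8) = (v - 2)*(v + 3)*(v - 4)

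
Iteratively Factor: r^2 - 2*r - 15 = (r + 3)*(r - 5)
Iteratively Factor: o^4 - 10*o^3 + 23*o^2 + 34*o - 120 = (o + 2)*(o^3 - 12*o^2 + 47*o - 60) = (o - 5)*(o + 2)*(o^2 - 7*o + 12) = (o - 5)*(o - 3)*(o + 2)*(o - 4)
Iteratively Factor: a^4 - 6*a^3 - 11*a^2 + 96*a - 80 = (a + 4)*(a^3 - 10*a^2 + 29*a - 20) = (a - 1)*(a + 4)*(a^2 - 9*a + 20) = (a - 5)*(a - 1)*(a + 4)*(a - 4)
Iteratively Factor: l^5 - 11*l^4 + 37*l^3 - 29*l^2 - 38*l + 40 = (l - 1)*(l^4 - 10*l^3 + 27*l^2 - 2*l - 40) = (l - 5)*(l - 1)*(l^3 - 5*l^2 + 2*l + 8) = (l - 5)*(l - 4)*(l - 1)*(l^2 - l - 2) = (l - 5)*(l - 4)*(l - 2)*(l - 1)*(l + 1)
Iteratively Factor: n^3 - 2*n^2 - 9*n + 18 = (n - 3)*(n^2 + n - 6) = (n - 3)*(n + 3)*(n - 2)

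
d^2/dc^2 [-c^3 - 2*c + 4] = -6*c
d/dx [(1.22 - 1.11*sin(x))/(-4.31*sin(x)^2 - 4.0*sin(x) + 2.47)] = (-4.7841*sin(x)^2 + 10.5164*sin(x) + 2.1383)*cos(x)/(18.5761*sin(x)^4 + 34.48*sin(x)^3 - 5.2914*sin(x)^2 - 19.76*sin(x) + 6.1009)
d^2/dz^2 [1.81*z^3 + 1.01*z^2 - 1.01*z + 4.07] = 10.86*z + 2.02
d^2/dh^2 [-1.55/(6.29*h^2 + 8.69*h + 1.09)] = (122.64871*h^2 + 169.44631*h - 1.55*(12.58*h + 8.69)*(25.16*h + 17.38) + 21.25391)/(6.29*h^2 + 8.69*h + 1.09)^3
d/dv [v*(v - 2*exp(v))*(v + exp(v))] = -v^2*exp(v) + 3*v^2 - 4*v*exp(2*v) - 2*v*exp(v) - 2*exp(2*v)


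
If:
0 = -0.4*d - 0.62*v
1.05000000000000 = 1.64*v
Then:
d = -0.99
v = 0.64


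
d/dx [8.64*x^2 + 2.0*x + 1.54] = 17.28*x + 2.0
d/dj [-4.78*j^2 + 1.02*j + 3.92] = 1.02 - 9.56*j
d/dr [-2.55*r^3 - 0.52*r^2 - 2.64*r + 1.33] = -7.65*r^2 - 1.04*r - 2.64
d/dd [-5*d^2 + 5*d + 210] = 5 - 10*d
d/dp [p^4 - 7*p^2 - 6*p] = 4*p^3 - 14*p - 6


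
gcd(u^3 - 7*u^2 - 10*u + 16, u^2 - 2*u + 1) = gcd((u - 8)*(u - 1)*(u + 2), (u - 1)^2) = u - 1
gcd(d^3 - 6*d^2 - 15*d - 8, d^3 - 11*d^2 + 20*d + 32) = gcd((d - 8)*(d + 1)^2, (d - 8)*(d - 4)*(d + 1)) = d^2 - 7*d - 8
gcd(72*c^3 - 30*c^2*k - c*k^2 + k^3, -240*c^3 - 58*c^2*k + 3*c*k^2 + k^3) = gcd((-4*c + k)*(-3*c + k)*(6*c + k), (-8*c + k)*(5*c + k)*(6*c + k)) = 6*c + k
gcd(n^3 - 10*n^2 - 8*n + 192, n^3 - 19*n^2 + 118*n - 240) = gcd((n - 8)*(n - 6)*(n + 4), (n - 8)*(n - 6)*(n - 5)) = n^2 - 14*n + 48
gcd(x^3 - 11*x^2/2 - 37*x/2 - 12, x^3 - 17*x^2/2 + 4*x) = x - 8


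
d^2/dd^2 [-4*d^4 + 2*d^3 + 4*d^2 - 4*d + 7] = -48*d^2 + 12*d + 8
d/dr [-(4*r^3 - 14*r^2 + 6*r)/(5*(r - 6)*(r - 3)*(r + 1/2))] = 8*(10*r^2 + 12*r - 3)/(5*(4*r^4 - 44*r^3 + 97*r^2 + 132*r + 36))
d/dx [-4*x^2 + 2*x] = 2 - 8*x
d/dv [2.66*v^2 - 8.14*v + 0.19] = 5.32*v - 8.14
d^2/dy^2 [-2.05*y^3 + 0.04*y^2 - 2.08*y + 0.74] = 0.08 - 12.3*y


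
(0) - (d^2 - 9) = 9 - d^2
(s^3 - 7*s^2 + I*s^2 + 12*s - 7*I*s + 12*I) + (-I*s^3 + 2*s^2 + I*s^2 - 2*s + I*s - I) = s^3 - I*s^3 - 5*s^2 + 2*I*s^2 + 10*s - 6*I*s + 11*I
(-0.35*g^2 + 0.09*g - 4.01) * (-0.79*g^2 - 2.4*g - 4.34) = 0.2765*g^4 + 0.7689*g^3 + 4.4709*g^2 + 9.2334*g + 17.4034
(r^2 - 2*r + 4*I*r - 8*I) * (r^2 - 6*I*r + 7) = r^4 - 2*r^3 - 2*I*r^3 + 31*r^2 + 4*I*r^2 - 62*r + 28*I*r - 56*I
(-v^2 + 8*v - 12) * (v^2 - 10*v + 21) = -v^4 + 18*v^3 - 113*v^2 + 288*v - 252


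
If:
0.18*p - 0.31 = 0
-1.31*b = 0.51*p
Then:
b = -0.67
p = 1.72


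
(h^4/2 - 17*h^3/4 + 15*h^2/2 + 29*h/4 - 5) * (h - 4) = h^5/2 - 25*h^4/4 + 49*h^3/2 - 91*h^2/4 - 34*h + 20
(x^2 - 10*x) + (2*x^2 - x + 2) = 3*x^2 - 11*x + 2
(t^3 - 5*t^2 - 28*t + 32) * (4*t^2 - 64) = 4*t^5 - 20*t^4 - 176*t^3 + 448*t^2 + 1792*t - 2048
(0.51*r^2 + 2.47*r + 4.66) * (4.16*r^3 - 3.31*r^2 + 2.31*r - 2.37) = 2.1216*r^5 + 8.5871*r^4 + 12.388*r^3 - 10.9276*r^2 + 4.9107*r - 11.0442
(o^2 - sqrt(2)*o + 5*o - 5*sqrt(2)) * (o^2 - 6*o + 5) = o^4 - sqrt(2)*o^3 - o^3 - 25*o^2 + sqrt(2)*o^2 + 25*o + 25*sqrt(2)*o - 25*sqrt(2)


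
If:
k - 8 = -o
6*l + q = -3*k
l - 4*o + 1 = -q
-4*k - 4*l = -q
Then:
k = 62/9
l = -217/45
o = 10/9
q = 124/15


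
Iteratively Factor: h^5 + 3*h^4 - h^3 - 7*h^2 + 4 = (h + 2)*(h^4 + h^3 - 3*h^2 - h + 2) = (h + 2)^2*(h^3 - h^2 - h + 1) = (h + 1)*(h + 2)^2*(h^2 - 2*h + 1) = (h - 1)*(h + 1)*(h + 2)^2*(h - 1)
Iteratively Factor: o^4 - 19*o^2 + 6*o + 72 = (o + 4)*(o^3 - 4*o^2 - 3*o + 18) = (o - 3)*(o + 4)*(o^2 - o - 6) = (o - 3)^2*(o + 4)*(o + 2)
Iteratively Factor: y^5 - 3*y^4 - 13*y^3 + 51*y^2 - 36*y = (y + 4)*(y^4 - 7*y^3 + 15*y^2 - 9*y) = y*(y + 4)*(y^3 - 7*y^2 + 15*y - 9) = y*(y - 1)*(y + 4)*(y^2 - 6*y + 9) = y*(y - 3)*(y - 1)*(y + 4)*(y - 3)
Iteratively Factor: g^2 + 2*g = (g)*(g + 2)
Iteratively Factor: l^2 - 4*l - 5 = (l + 1)*(l - 5)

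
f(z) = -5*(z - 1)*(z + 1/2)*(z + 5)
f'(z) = -5*(z - 1)*(z + 1/2) - 5*(z - 1)*(z + 5) - 5*(z + 1/2)*(z + 5) = -15*z^2 - 45*z + 15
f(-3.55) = -100.61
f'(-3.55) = -14.29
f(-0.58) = -2.79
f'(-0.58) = 36.05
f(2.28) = -129.53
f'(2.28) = -165.58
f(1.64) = -45.47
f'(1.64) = -99.14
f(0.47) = 14.06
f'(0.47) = -9.46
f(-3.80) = -95.04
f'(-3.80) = -30.60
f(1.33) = -19.11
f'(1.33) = -71.38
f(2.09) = -100.08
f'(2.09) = -144.57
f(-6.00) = 192.50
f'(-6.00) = -255.00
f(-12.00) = 5232.50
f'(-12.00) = -1605.00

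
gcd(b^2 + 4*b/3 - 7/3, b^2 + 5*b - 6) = b - 1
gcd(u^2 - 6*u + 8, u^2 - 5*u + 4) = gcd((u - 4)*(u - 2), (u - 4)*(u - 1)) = u - 4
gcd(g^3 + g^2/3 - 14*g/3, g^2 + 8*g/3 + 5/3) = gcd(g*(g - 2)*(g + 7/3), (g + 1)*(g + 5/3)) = 1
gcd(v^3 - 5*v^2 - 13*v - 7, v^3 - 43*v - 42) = v^2 - 6*v - 7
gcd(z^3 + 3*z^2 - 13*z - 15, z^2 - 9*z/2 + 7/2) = 1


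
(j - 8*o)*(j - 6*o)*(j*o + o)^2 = j^4*o^2 - 14*j^3*o^3 + 2*j^3*o^2 + 48*j^2*o^4 - 28*j^2*o^3 + j^2*o^2 + 96*j*o^4 - 14*j*o^3 + 48*o^4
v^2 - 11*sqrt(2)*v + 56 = (v - 7*sqrt(2))*(v - 4*sqrt(2))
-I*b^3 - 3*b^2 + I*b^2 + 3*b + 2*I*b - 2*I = (b - 2*I)*(b - I)*(-I*b + I)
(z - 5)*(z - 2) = z^2 - 7*z + 10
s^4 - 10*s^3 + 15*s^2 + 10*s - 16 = (s - 8)*(s - 2)*(s - 1)*(s + 1)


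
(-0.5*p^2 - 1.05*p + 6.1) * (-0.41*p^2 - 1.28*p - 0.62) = 0.205*p^4 + 1.0705*p^3 - 0.847*p^2 - 7.157*p - 3.782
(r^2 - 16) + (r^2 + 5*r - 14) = 2*r^2 + 5*r - 30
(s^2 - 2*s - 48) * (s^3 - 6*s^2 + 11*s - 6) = s^5 - 8*s^4 - 25*s^3 + 260*s^2 - 516*s + 288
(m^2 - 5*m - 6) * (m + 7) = m^3 + 2*m^2 - 41*m - 42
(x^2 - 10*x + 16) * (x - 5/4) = x^3 - 45*x^2/4 + 57*x/2 - 20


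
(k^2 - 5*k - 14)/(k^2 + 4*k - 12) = (k^2 - 5*k - 14)/(k^2 + 4*k - 12)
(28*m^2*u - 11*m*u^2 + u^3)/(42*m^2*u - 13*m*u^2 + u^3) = (-4*m + u)/(-6*m + u)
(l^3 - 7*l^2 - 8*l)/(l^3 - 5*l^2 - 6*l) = (l - 8)/(l - 6)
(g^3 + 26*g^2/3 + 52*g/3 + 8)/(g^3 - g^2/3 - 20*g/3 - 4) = (g + 6)/(g - 3)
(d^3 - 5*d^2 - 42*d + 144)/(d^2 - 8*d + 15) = (d^2 - 2*d - 48)/(d - 5)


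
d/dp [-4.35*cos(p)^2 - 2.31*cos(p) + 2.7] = (8.7*cos(p) + 2.31)*sin(p)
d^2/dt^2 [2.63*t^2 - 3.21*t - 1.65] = 5.26000000000000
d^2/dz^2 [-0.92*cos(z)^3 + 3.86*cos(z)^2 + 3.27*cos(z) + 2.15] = -2.58*cos(z) - 7.72*cos(2*z) + 2.07*cos(3*z)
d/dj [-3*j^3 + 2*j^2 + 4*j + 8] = -9*j^2 + 4*j + 4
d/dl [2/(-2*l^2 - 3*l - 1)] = 2*(4*l + 3)/(2*l^2 + 3*l + 1)^2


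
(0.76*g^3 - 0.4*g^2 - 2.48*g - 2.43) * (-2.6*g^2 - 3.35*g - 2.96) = -1.976*g^5 - 1.506*g^4 + 5.5384*g^3 + 15.81*g^2 + 15.4813*g + 7.1928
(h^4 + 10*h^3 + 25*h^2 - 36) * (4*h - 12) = 4*h^5 + 28*h^4 - 20*h^3 - 300*h^2 - 144*h + 432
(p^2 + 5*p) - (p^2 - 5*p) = 10*p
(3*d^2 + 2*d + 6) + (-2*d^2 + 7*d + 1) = d^2 + 9*d + 7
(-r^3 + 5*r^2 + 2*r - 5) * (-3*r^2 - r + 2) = 3*r^5 - 14*r^4 - 13*r^3 + 23*r^2 + 9*r - 10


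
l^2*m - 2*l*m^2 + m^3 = m*(-l + m)^2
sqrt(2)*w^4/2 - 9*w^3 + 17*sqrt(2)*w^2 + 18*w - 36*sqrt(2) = (w - 6*sqrt(2))*(w - 3*sqrt(2))*(w - sqrt(2))*(sqrt(2)*w/2 + 1)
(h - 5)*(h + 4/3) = h^2 - 11*h/3 - 20/3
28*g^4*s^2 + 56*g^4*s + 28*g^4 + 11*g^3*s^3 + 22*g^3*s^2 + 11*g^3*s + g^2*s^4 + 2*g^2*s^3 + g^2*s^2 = (4*g + s)*(7*g + s)*(g*s + g)^2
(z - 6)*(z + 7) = z^2 + z - 42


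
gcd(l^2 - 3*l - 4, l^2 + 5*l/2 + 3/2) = l + 1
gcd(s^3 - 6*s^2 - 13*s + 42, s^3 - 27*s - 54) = s + 3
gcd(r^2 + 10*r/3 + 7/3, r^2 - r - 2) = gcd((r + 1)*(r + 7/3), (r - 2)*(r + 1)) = r + 1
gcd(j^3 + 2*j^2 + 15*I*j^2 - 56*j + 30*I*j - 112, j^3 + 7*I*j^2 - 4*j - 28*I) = j^2 + j*(2 + 7*I) + 14*I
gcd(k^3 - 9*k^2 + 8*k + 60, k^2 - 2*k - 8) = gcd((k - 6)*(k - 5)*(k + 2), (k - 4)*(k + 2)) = k + 2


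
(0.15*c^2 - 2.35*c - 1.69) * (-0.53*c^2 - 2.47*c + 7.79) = -0.0795*c^4 + 0.875*c^3 + 7.8687*c^2 - 14.1322*c - 13.1651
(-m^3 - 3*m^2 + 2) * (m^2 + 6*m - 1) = -m^5 - 9*m^4 - 17*m^3 + 5*m^2 + 12*m - 2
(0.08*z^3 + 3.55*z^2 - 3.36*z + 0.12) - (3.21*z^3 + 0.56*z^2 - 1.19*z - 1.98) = -3.13*z^3 + 2.99*z^2 - 2.17*z + 2.1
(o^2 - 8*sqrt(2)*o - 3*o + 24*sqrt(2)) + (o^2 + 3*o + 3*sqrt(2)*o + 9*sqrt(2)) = 2*o^2 - 5*sqrt(2)*o + 33*sqrt(2)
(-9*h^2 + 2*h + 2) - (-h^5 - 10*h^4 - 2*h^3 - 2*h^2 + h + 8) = h^5 + 10*h^4 + 2*h^3 - 7*h^2 + h - 6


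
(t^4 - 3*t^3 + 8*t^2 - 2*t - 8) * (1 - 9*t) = -9*t^5 + 28*t^4 - 75*t^3 + 26*t^2 + 70*t - 8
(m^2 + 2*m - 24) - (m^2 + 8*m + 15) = -6*m - 39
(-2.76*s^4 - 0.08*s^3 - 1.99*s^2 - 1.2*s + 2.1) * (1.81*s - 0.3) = -4.9956*s^5 + 0.6832*s^4 - 3.5779*s^3 - 1.575*s^2 + 4.161*s - 0.63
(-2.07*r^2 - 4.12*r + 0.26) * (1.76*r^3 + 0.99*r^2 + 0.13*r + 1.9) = -3.6432*r^5 - 9.3005*r^4 - 3.8903*r^3 - 4.2112*r^2 - 7.7942*r + 0.494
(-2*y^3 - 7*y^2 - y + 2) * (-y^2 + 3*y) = 2*y^5 + y^4 - 20*y^3 - 5*y^2 + 6*y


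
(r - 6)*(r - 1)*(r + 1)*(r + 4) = r^4 - 2*r^3 - 25*r^2 + 2*r + 24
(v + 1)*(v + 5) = v^2 + 6*v + 5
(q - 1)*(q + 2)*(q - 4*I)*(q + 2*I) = q^4 + q^3 - 2*I*q^3 + 6*q^2 - 2*I*q^2 + 8*q + 4*I*q - 16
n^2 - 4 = (n - 2)*(n + 2)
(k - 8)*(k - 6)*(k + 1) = k^3 - 13*k^2 + 34*k + 48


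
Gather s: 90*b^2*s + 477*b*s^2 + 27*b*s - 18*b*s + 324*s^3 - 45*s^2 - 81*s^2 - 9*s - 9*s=324*s^3 + s^2*(477*b - 126) + s*(90*b^2 + 9*b - 18)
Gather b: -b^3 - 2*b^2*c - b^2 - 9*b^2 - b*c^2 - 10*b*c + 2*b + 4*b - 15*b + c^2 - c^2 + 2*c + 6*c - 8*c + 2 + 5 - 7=-b^3 + b^2*(-2*c - 10) + b*(-c^2 - 10*c - 9)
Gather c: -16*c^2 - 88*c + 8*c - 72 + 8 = -16*c^2 - 80*c - 64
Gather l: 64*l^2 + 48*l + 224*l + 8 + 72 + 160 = 64*l^2 + 272*l + 240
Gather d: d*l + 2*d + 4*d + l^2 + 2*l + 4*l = d*(l + 6) + l^2 + 6*l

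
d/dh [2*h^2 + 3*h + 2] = 4*h + 3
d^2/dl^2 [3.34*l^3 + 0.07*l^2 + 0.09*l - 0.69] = 20.04*l + 0.14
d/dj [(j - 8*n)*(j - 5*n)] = 2*j - 13*n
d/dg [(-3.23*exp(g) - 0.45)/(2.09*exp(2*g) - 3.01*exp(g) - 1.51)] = (6.7507*exp(2*g) + 1.881*exp(g) + 3.5228)*exp(g)/(4.3681*exp(4*g) - 12.5818*exp(3*g) + 2.7483*exp(2*g) + 9.0902*exp(g) + 2.2801)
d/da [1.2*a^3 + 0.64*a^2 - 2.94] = a*(3.6*a + 1.28)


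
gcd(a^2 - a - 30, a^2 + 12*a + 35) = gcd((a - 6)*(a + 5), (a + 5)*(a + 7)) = a + 5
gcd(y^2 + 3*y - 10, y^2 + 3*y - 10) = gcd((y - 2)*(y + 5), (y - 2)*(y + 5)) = y^2 + 3*y - 10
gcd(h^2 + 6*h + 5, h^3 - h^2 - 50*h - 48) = h + 1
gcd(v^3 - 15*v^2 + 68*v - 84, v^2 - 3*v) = 1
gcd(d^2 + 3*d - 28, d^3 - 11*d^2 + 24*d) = 1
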